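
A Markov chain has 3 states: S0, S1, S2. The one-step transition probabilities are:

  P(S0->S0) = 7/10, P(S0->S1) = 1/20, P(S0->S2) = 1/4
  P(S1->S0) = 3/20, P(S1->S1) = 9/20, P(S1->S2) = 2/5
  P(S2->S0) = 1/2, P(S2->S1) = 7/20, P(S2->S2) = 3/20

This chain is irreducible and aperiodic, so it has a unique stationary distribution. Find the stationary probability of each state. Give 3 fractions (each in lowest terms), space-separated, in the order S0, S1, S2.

Answer: 131/246 26/123 21/82

Derivation:
The stationary distribution satisfies pi = pi * P, i.e.:
  pi_S0 = 7/10*pi_S0 + 3/20*pi_S1 + 1/2*pi_S2
  pi_S1 = 1/20*pi_S0 + 9/20*pi_S1 + 7/20*pi_S2
  pi_S2 = 1/4*pi_S0 + 2/5*pi_S1 + 3/20*pi_S2
with normalization: pi_S0 + pi_S1 + pi_S2 = 1.

Using the first 2 balance equations plus normalization, the linear system A*pi = b is:
  [-3/10, 3/20, 1/2] . pi = 0
  [1/20, -11/20, 7/20] . pi = 0
  [1, 1, 1] . pi = 1

Solving yields:
  pi_S0 = 131/246
  pi_S1 = 26/123
  pi_S2 = 21/82

Verification (pi * P):
  131/246*7/10 + 26/123*3/20 + 21/82*1/2 = 131/246 = pi_S0  (ok)
  131/246*1/20 + 26/123*9/20 + 21/82*7/20 = 26/123 = pi_S1  (ok)
  131/246*1/4 + 26/123*2/5 + 21/82*3/20 = 21/82 = pi_S2  (ok)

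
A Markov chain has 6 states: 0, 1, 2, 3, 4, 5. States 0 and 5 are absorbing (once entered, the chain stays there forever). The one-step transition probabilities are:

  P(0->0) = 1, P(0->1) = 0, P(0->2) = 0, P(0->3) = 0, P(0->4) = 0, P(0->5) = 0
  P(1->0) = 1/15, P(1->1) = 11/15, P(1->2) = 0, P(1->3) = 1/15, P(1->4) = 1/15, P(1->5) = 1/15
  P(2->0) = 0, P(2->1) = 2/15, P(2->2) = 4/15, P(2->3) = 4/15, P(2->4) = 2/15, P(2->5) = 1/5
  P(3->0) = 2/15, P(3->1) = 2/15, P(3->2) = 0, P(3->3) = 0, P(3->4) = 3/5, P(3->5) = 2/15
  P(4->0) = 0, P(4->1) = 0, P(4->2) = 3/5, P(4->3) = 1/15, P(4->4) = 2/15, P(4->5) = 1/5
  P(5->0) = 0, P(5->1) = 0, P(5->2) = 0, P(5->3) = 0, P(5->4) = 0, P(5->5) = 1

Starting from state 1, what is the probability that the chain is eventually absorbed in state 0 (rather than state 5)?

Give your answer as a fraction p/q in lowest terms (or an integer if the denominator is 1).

Let a_i = P(absorbed in 0 | start in state i).
Boundary conditions: a_0 = 1, a_5 = 0.
For each transient state i, a_i = sum_j P(i->j) * a_j:
  a_1 = 1/15*a_0 + 11/15*a_1 + 0*a_2 + 1/15*a_3 + 1/15*a_4 + 1/15*a_5
  a_2 = 0*a_0 + 2/15*a_1 + 4/15*a_2 + 4/15*a_3 + 2/15*a_4 + 1/5*a_5
  a_3 = 2/15*a_0 + 2/15*a_1 + 0*a_2 + 0*a_3 + 3/5*a_4 + 2/15*a_5
  a_4 = 0*a_0 + 0*a_1 + 3/5*a_2 + 1/15*a_3 + 2/15*a_4 + 1/5*a_5

Substituting a_0 = 1 and a_5 = 0, rearrange to (I - Q) a = r where r[i] = P(i -> 0):
  [4/15, 0, -1/15, -1/15] . (a_1, a_2, a_3, a_4) = 1/15
  [-2/15, 11/15, -4/15, -2/15] . (a_1, a_2, a_3, a_4) = 0
  [-2/15, 0, 1, -3/5] . (a_1, a_2, a_3, a_4) = 2/15
  [0, -3/5, -1/15, 13/15] . (a_1, a_2, a_3, a_4) = 0

Solving yields:
  a_1 = 449/1258
  a_2 = 121/629
  a_3 = 172/629
  a_4 = 97/629

Starting state is 1, so the absorption probability is a_1 = 449/1258.

Answer: 449/1258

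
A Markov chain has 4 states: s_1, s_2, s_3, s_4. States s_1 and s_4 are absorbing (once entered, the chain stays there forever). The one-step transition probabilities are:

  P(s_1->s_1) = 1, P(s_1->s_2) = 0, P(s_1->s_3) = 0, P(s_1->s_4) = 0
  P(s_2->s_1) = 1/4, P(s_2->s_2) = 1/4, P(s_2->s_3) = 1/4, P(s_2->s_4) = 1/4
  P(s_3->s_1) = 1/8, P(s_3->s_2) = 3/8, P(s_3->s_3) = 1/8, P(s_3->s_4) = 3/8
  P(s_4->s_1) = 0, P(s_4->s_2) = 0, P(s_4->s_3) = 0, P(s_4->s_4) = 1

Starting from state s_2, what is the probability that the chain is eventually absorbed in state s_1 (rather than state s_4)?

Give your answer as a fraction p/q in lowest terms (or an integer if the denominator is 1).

Answer: 4/9

Derivation:
Let a_i = P(absorbed in s_1 | start in state i).
Boundary conditions: a_s_1 = 1, a_s_4 = 0.
For each transient state i, a_i = sum_j P(i->j) * a_j:
  a_s_2 = 1/4*a_s_1 + 1/4*a_s_2 + 1/4*a_s_3 + 1/4*a_s_4
  a_s_3 = 1/8*a_s_1 + 3/8*a_s_2 + 1/8*a_s_3 + 3/8*a_s_4

Substituting a_s_1 = 1 and a_s_4 = 0, rearrange to (I - Q) a = r where r[i] = P(i -> s_1):
  [3/4, -1/4] . (a_s_2, a_s_3) = 1/4
  [-3/8, 7/8] . (a_s_2, a_s_3) = 1/8

Solving yields:
  a_s_2 = 4/9
  a_s_3 = 1/3

Starting state is s_2, so the absorption probability is a_s_2 = 4/9.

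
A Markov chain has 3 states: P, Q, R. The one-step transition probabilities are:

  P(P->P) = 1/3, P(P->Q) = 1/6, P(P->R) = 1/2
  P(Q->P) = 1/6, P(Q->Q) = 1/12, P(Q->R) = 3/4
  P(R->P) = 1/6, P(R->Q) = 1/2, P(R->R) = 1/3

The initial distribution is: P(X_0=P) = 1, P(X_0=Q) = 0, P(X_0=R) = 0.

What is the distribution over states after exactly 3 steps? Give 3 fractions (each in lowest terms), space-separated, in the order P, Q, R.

Answer: 11/54 253/864 145/288

Derivation:
Propagating the distribution step by step (d_{t+1} = d_t * P):
d_0 = (P=1, Q=0, R=0)
  d_1[P] = 1*1/3 + 0*1/6 + 0*1/6 = 1/3
  d_1[Q] = 1*1/6 + 0*1/12 + 0*1/2 = 1/6
  d_1[R] = 1*1/2 + 0*3/4 + 0*1/3 = 1/2
d_1 = (P=1/3, Q=1/6, R=1/2)
  d_2[P] = 1/3*1/3 + 1/6*1/6 + 1/2*1/6 = 2/9
  d_2[Q] = 1/3*1/6 + 1/6*1/12 + 1/2*1/2 = 23/72
  d_2[R] = 1/3*1/2 + 1/6*3/4 + 1/2*1/3 = 11/24
d_2 = (P=2/9, Q=23/72, R=11/24)
  d_3[P] = 2/9*1/3 + 23/72*1/6 + 11/24*1/6 = 11/54
  d_3[Q] = 2/9*1/6 + 23/72*1/12 + 11/24*1/2 = 253/864
  d_3[R] = 2/9*1/2 + 23/72*3/4 + 11/24*1/3 = 145/288
d_3 = (P=11/54, Q=253/864, R=145/288)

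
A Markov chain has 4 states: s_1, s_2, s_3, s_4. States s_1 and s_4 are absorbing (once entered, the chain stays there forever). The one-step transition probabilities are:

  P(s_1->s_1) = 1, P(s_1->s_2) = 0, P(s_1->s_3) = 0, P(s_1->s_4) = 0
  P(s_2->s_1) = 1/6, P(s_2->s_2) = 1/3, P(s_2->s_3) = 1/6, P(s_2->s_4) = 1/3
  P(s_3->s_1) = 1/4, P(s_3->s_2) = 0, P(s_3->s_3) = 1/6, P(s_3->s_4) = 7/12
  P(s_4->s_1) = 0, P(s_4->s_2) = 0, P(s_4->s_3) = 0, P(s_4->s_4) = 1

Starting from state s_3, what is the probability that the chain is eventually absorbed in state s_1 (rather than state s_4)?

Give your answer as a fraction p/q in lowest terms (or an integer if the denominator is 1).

Answer: 3/10

Derivation:
Let a_i = P(absorbed in s_1 | start in state i).
Boundary conditions: a_s_1 = 1, a_s_4 = 0.
For each transient state i, a_i = sum_j P(i->j) * a_j:
  a_s_2 = 1/6*a_s_1 + 1/3*a_s_2 + 1/6*a_s_3 + 1/3*a_s_4
  a_s_3 = 1/4*a_s_1 + 0*a_s_2 + 1/6*a_s_3 + 7/12*a_s_4

Substituting a_s_1 = 1 and a_s_4 = 0, rearrange to (I - Q) a = r where r[i] = P(i -> s_1):
  [2/3, -1/6] . (a_s_2, a_s_3) = 1/6
  [0, 5/6] . (a_s_2, a_s_3) = 1/4

Solving yields:
  a_s_2 = 13/40
  a_s_3 = 3/10

Starting state is s_3, so the absorption probability is a_s_3 = 3/10.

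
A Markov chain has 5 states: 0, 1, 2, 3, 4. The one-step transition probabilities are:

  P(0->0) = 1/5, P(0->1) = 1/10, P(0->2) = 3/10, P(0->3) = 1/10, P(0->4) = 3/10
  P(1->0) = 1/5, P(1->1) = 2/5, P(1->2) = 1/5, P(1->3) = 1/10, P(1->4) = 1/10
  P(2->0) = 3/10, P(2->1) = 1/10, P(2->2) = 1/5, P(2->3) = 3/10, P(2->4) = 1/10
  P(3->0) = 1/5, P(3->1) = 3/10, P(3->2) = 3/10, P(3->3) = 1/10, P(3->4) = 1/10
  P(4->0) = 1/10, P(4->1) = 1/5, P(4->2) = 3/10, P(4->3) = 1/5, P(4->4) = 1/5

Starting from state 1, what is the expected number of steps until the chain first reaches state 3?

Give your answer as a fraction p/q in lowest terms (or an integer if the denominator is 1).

Answer: 1515/247

Derivation:
Let h_i = expected steps to first reach 3 from state i.
Boundary: h_3 = 0.
First-step equations for the other states:
  h_0 = 1 + 1/5*h_0 + 1/10*h_1 + 3/10*h_2 + 1/10*h_3 + 3/10*h_4
  h_1 = 1 + 1/5*h_0 + 2/5*h_1 + 1/5*h_2 + 1/10*h_3 + 1/10*h_4
  h_2 = 1 + 3/10*h_0 + 1/10*h_1 + 1/5*h_2 + 3/10*h_3 + 1/10*h_4
  h_4 = 1 + 1/10*h_0 + 1/5*h_1 + 3/10*h_2 + 1/5*h_3 + 1/5*h_4

Substituting h_3 = 0 and rearranging gives the linear system (I - Q) h = 1:
  [4/5, -1/10, -3/10, -3/10] . (h_0, h_1, h_2, h_4) = 1
  [-1/5, 3/5, -1/5, -1/10] . (h_0, h_1, h_2, h_4) = 1
  [-3/10, -1/10, 4/5, -1/10] . (h_0, h_1, h_2, h_4) = 1
  [-1/10, -1/5, -3/10, 4/5] . (h_0, h_1, h_2, h_4) = 1

Solving yields:
  h_0 = 1445/247
  h_1 = 1515/247
  h_2 = 1205/247
  h_4 = 1320/247

Starting state is 1, so the expected hitting time is h_1 = 1515/247.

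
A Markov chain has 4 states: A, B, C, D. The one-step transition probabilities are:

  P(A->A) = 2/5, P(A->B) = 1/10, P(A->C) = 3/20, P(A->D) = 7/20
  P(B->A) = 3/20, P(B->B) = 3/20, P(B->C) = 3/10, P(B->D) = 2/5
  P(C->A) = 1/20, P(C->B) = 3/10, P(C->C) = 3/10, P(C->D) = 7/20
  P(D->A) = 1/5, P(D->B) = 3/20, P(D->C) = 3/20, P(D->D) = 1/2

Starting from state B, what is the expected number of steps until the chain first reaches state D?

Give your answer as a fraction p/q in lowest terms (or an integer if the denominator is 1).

Let h_i = expected steps to first reach D from state i.
Boundary: h_D = 0.
First-step equations for the other states:
  h_A = 1 + 2/5*h_A + 1/10*h_B + 3/20*h_C + 7/20*h_D
  h_B = 1 + 3/20*h_A + 3/20*h_B + 3/10*h_C + 2/5*h_D
  h_C = 1 + 1/20*h_A + 3/10*h_B + 3/10*h_C + 7/20*h_D

Substituting h_D = 0 and rearranging gives the linear system (I - Q) h = 1:
  [3/5, -1/10, -3/20] . (h_A, h_B, h_C) = 1
  [-3/20, 17/20, -3/10] . (h_A, h_B, h_C) = 1
  [-1/20, -3/10, 7/10] . (h_A, h_B, h_C) = 1

Solving yields:
  h_A = 6220/2223
  h_B = 1960/741
  h_C = 6140/2223

Starting state is B, so the expected hitting time is h_B = 1960/741.

Answer: 1960/741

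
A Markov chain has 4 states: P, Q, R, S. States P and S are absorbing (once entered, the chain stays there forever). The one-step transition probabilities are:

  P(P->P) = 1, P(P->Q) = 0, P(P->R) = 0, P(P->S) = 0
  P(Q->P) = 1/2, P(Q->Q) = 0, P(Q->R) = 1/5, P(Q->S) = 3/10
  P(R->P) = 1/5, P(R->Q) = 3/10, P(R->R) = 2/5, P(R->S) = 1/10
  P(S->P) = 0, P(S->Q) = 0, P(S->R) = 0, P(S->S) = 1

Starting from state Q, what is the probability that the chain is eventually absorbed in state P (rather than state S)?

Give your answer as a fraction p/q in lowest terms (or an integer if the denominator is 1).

Answer: 17/27

Derivation:
Let a_i = P(absorbed in P | start in state i).
Boundary conditions: a_P = 1, a_S = 0.
For each transient state i, a_i = sum_j P(i->j) * a_j:
  a_Q = 1/2*a_P + 0*a_Q + 1/5*a_R + 3/10*a_S
  a_R = 1/5*a_P + 3/10*a_Q + 2/5*a_R + 1/10*a_S

Substituting a_P = 1 and a_S = 0, rearrange to (I - Q) a = r where r[i] = P(i -> P):
  [1, -1/5] . (a_Q, a_R) = 1/2
  [-3/10, 3/5] . (a_Q, a_R) = 1/5

Solving yields:
  a_Q = 17/27
  a_R = 35/54

Starting state is Q, so the absorption probability is a_Q = 17/27.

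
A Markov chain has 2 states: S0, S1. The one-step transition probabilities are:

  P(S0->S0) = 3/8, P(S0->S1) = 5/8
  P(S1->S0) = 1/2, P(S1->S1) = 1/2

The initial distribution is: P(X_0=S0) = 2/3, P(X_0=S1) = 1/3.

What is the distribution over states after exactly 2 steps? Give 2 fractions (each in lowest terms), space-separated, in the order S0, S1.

Propagating the distribution step by step (d_{t+1} = d_t * P):
d_0 = (S0=2/3, S1=1/3)
  d_1[S0] = 2/3*3/8 + 1/3*1/2 = 5/12
  d_1[S1] = 2/3*5/8 + 1/3*1/2 = 7/12
d_1 = (S0=5/12, S1=7/12)
  d_2[S0] = 5/12*3/8 + 7/12*1/2 = 43/96
  d_2[S1] = 5/12*5/8 + 7/12*1/2 = 53/96
d_2 = (S0=43/96, S1=53/96)

Answer: 43/96 53/96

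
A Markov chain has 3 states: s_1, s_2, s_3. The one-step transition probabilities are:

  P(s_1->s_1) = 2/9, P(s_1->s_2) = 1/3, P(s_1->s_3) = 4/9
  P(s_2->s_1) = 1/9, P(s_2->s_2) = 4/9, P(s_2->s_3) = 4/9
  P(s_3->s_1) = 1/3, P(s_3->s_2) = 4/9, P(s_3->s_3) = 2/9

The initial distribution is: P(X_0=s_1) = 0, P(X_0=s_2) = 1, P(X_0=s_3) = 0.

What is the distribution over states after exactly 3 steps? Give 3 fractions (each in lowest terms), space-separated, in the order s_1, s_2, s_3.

Answer: 155/729 34/81 268/729

Derivation:
Propagating the distribution step by step (d_{t+1} = d_t * P):
d_0 = (s_1=0, s_2=1, s_3=0)
  d_1[s_1] = 0*2/9 + 1*1/9 + 0*1/3 = 1/9
  d_1[s_2] = 0*1/3 + 1*4/9 + 0*4/9 = 4/9
  d_1[s_3] = 0*4/9 + 1*4/9 + 0*2/9 = 4/9
d_1 = (s_1=1/9, s_2=4/9, s_3=4/9)
  d_2[s_1] = 1/9*2/9 + 4/9*1/9 + 4/9*1/3 = 2/9
  d_2[s_2] = 1/9*1/3 + 4/9*4/9 + 4/9*4/9 = 35/81
  d_2[s_3] = 1/9*4/9 + 4/9*4/9 + 4/9*2/9 = 28/81
d_2 = (s_1=2/9, s_2=35/81, s_3=28/81)
  d_3[s_1] = 2/9*2/9 + 35/81*1/9 + 28/81*1/3 = 155/729
  d_3[s_2] = 2/9*1/3 + 35/81*4/9 + 28/81*4/9 = 34/81
  d_3[s_3] = 2/9*4/9 + 35/81*4/9 + 28/81*2/9 = 268/729
d_3 = (s_1=155/729, s_2=34/81, s_3=268/729)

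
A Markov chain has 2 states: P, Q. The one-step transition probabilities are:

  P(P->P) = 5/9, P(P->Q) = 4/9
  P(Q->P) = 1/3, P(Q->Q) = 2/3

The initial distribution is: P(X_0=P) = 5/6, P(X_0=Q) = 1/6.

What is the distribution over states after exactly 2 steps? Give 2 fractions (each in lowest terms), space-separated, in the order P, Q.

Propagating the distribution step by step (d_{t+1} = d_t * P):
d_0 = (P=5/6, Q=1/6)
  d_1[P] = 5/6*5/9 + 1/6*1/3 = 14/27
  d_1[Q] = 5/6*4/9 + 1/6*2/3 = 13/27
d_1 = (P=14/27, Q=13/27)
  d_2[P] = 14/27*5/9 + 13/27*1/3 = 109/243
  d_2[Q] = 14/27*4/9 + 13/27*2/3 = 134/243
d_2 = (P=109/243, Q=134/243)

Answer: 109/243 134/243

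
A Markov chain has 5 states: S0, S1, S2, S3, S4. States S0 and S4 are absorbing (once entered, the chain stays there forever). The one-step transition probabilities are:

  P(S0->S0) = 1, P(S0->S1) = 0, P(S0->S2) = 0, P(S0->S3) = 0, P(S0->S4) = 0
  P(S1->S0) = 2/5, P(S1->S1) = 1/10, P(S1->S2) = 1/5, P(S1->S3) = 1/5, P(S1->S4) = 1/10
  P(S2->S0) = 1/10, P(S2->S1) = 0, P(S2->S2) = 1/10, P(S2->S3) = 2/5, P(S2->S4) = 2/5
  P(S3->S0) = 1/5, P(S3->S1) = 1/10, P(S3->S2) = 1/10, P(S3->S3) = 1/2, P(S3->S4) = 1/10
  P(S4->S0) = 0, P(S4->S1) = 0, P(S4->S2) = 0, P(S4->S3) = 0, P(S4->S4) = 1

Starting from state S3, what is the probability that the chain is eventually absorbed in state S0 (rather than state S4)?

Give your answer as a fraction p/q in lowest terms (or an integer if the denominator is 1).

Answer: 209/343

Derivation:
Let a_i = P(absorbed in S0 | start in state i).
Boundary conditions: a_S0 = 1, a_S4 = 0.
For each transient state i, a_i = sum_j P(i->j) * a_j:
  a_S1 = 2/5*a_S0 + 1/10*a_S1 + 1/5*a_S2 + 1/5*a_S3 + 1/10*a_S4
  a_S2 = 1/10*a_S0 + 0*a_S1 + 1/10*a_S2 + 2/5*a_S3 + 2/5*a_S4
  a_S3 = 1/5*a_S0 + 1/10*a_S1 + 1/10*a_S2 + 1/2*a_S3 + 1/10*a_S4

Substituting a_S0 = 1 and a_S4 = 0, rearrange to (I - Q) a = r where r[i] = P(i -> S0):
  [9/10, -1/5, -1/5] . (a_S1, a_S2, a_S3) = 2/5
  [0, 9/10, -2/5] . (a_S1, a_S2, a_S3) = 1/10
  [-1/10, -1/10, 1/2] . (a_S1, a_S2, a_S3) = 1/5

Solving yields:
  a_S1 = 228/343
  a_S2 = 131/343
  a_S3 = 209/343

Starting state is S3, so the absorption probability is a_S3 = 209/343.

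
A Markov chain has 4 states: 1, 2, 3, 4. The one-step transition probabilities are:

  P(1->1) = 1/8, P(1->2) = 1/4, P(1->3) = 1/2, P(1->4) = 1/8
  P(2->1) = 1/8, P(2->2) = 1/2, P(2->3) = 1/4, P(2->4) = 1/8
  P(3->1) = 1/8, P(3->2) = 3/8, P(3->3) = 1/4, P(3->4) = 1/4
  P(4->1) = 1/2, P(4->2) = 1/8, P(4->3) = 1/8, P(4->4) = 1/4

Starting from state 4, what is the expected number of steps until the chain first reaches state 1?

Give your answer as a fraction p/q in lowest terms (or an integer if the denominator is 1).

Answer: 88/29

Derivation:
Let h_i = expected steps to first reach 1 from state i.
Boundary: h_1 = 0.
First-step equations for the other states:
  h_2 = 1 + 1/8*h_1 + 1/2*h_2 + 1/4*h_3 + 1/8*h_4
  h_3 = 1 + 1/8*h_1 + 3/8*h_2 + 1/4*h_3 + 1/4*h_4
  h_4 = 1 + 1/2*h_1 + 1/8*h_2 + 1/8*h_3 + 1/4*h_4

Substituting h_1 = 0 and rearranging gives the linear system (I - Q) h = 1:
  [1/2, -1/4, -1/8] . (h_2, h_3, h_4) = 1
  [-3/8, 3/4, -1/4] . (h_2, h_3, h_4) = 1
  [-1/8, -1/8, 3/4] . (h_2, h_3, h_4) = 1

Solving yields:
  h_2 = 152/29
  h_3 = 144/29
  h_4 = 88/29

Starting state is 4, so the expected hitting time is h_4 = 88/29.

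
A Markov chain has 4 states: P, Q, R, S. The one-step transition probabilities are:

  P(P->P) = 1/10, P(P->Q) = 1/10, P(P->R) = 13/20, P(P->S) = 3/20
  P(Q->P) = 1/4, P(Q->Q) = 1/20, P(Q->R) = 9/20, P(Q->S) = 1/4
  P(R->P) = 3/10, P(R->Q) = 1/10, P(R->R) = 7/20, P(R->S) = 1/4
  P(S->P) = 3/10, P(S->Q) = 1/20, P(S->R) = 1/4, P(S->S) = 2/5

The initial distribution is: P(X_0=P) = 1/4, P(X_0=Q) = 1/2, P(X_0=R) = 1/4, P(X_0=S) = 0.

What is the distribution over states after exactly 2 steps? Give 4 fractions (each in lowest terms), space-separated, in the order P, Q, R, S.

Answer: 201/800 17/200 161/400 209/800

Derivation:
Propagating the distribution step by step (d_{t+1} = d_t * P):
d_0 = (P=1/4, Q=1/2, R=1/4, S=0)
  d_1[P] = 1/4*1/10 + 1/2*1/4 + 1/4*3/10 + 0*3/10 = 9/40
  d_1[Q] = 1/4*1/10 + 1/2*1/20 + 1/4*1/10 + 0*1/20 = 3/40
  d_1[R] = 1/4*13/20 + 1/2*9/20 + 1/4*7/20 + 0*1/4 = 19/40
  d_1[S] = 1/4*3/20 + 1/2*1/4 + 1/4*1/4 + 0*2/5 = 9/40
d_1 = (P=9/40, Q=3/40, R=19/40, S=9/40)
  d_2[P] = 9/40*1/10 + 3/40*1/4 + 19/40*3/10 + 9/40*3/10 = 201/800
  d_2[Q] = 9/40*1/10 + 3/40*1/20 + 19/40*1/10 + 9/40*1/20 = 17/200
  d_2[R] = 9/40*13/20 + 3/40*9/20 + 19/40*7/20 + 9/40*1/4 = 161/400
  d_2[S] = 9/40*3/20 + 3/40*1/4 + 19/40*1/4 + 9/40*2/5 = 209/800
d_2 = (P=201/800, Q=17/200, R=161/400, S=209/800)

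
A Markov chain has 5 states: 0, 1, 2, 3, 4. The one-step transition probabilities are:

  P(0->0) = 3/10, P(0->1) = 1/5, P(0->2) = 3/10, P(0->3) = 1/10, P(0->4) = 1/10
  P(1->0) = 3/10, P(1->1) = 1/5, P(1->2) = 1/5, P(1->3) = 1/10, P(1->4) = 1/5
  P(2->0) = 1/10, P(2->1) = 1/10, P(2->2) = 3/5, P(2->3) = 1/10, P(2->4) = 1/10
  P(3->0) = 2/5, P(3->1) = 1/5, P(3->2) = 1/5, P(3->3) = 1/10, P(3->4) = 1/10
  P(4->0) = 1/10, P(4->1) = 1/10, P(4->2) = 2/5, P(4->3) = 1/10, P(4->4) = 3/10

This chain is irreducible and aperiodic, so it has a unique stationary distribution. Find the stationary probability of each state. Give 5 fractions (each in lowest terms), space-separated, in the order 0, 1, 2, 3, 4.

Answer: 139/700 101/700 2319/5600 1/10 801/5600

Derivation:
The stationary distribution satisfies pi = pi * P, i.e.:
  pi_0 = 3/10*pi_0 + 3/10*pi_1 + 1/10*pi_2 + 2/5*pi_3 + 1/10*pi_4
  pi_1 = 1/5*pi_0 + 1/5*pi_1 + 1/10*pi_2 + 1/5*pi_3 + 1/10*pi_4
  pi_2 = 3/10*pi_0 + 1/5*pi_1 + 3/5*pi_2 + 1/5*pi_3 + 2/5*pi_4
  pi_3 = 1/10*pi_0 + 1/10*pi_1 + 1/10*pi_2 + 1/10*pi_3 + 1/10*pi_4
  pi_4 = 1/10*pi_0 + 1/5*pi_1 + 1/10*pi_2 + 1/10*pi_3 + 3/10*pi_4
with normalization: pi_0 + pi_1 + pi_2 + pi_3 + pi_4 = 1.

Using the first 4 balance equations plus normalization, the linear system A*pi = b is:
  [-7/10, 3/10, 1/10, 2/5, 1/10] . pi = 0
  [1/5, -4/5, 1/10, 1/5, 1/10] . pi = 0
  [3/10, 1/5, -2/5, 1/5, 2/5] . pi = 0
  [1/10, 1/10, 1/10, -9/10, 1/10] . pi = 0
  [1, 1, 1, 1, 1] . pi = 1

Solving yields:
  pi_0 = 139/700
  pi_1 = 101/700
  pi_2 = 2319/5600
  pi_3 = 1/10
  pi_4 = 801/5600

Verification (pi * P):
  139/700*3/10 + 101/700*3/10 + 2319/5600*1/10 + 1/10*2/5 + 801/5600*1/10 = 139/700 = pi_0  (ok)
  139/700*1/5 + 101/700*1/5 + 2319/5600*1/10 + 1/10*1/5 + 801/5600*1/10 = 101/700 = pi_1  (ok)
  139/700*3/10 + 101/700*1/5 + 2319/5600*3/5 + 1/10*1/5 + 801/5600*2/5 = 2319/5600 = pi_2  (ok)
  139/700*1/10 + 101/700*1/10 + 2319/5600*1/10 + 1/10*1/10 + 801/5600*1/10 = 1/10 = pi_3  (ok)
  139/700*1/10 + 101/700*1/5 + 2319/5600*1/10 + 1/10*1/10 + 801/5600*3/10 = 801/5600 = pi_4  (ok)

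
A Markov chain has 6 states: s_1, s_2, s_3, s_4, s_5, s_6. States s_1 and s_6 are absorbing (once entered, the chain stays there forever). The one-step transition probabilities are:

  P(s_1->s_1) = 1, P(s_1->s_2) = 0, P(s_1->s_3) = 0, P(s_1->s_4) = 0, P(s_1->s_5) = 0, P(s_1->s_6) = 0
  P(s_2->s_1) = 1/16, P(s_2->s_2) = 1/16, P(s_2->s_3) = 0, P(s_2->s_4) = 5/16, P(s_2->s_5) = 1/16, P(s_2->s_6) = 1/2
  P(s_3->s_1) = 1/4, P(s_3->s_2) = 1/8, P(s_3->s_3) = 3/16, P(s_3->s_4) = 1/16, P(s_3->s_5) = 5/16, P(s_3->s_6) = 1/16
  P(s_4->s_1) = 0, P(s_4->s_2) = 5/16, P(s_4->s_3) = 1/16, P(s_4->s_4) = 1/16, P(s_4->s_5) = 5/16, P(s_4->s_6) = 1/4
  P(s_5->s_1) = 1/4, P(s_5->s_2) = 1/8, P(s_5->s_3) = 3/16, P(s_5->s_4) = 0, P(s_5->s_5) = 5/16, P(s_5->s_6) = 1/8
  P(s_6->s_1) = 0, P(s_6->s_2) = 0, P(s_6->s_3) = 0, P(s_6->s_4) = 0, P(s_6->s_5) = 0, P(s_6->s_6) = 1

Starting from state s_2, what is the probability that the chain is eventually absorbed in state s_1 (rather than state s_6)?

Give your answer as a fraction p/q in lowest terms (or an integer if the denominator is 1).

Answer: 1590/7919

Derivation:
Let a_i = P(absorbed in s_1 | start in state i).
Boundary conditions: a_s_1 = 1, a_s_6 = 0.
For each transient state i, a_i = sum_j P(i->j) * a_j:
  a_s_2 = 1/16*a_s_1 + 1/16*a_s_2 + 0*a_s_3 + 5/16*a_s_4 + 1/16*a_s_5 + 1/2*a_s_6
  a_s_3 = 1/4*a_s_1 + 1/8*a_s_2 + 3/16*a_s_3 + 1/16*a_s_4 + 5/16*a_s_5 + 1/16*a_s_6
  a_s_4 = 0*a_s_1 + 5/16*a_s_2 + 1/16*a_s_3 + 1/16*a_s_4 + 5/16*a_s_5 + 1/4*a_s_6
  a_s_5 = 1/4*a_s_1 + 1/8*a_s_2 + 3/16*a_s_3 + 0*a_s_4 + 5/16*a_s_5 + 1/8*a_s_6

Substituting a_s_1 = 1 and a_s_6 = 0, rearrange to (I - Q) a = r where r[i] = P(i -> s_1):
  [15/16, 0, -5/16, -1/16] . (a_s_2, a_s_3, a_s_4, a_s_5) = 1/16
  [-1/8, 13/16, -1/16, -5/16] . (a_s_2, a_s_3, a_s_4, a_s_5) = 1/4
  [-5/16, -1/16, 15/16, -5/16] . (a_s_2, a_s_3, a_s_4, a_s_5) = 0
  [-1/8, -3/16, 0, 11/16] . (a_s_2, a_s_3, a_s_4, a_s_5) = 1/4

Solving yields:
  a_s_2 = 1590/7919
  a_s_3 = 4555/7919
  a_s_4 = 2304/7919
  a_s_5 = 4411/7919

Starting state is s_2, so the absorption probability is a_s_2 = 1590/7919.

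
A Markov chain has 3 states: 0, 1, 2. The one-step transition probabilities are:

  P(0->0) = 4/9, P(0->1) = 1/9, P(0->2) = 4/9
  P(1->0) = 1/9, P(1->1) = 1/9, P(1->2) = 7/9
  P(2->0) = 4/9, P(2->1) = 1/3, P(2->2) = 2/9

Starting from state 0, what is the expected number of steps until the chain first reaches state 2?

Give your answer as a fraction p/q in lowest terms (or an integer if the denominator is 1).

Let h_i = expected steps to first reach 2 from state i.
Boundary: h_2 = 0.
First-step equations for the other states:
  h_0 = 1 + 4/9*h_0 + 1/9*h_1 + 4/9*h_2
  h_1 = 1 + 1/9*h_0 + 1/9*h_1 + 7/9*h_2

Substituting h_2 = 0 and rearranging gives the linear system (I - Q) h = 1:
  [5/9, -1/9] . (h_0, h_1) = 1
  [-1/9, 8/9] . (h_0, h_1) = 1

Solving yields:
  h_0 = 27/13
  h_1 = 18/13

Starting state is 0, so the expected hitting time is h_0 = 27/13.

Answer: 27/13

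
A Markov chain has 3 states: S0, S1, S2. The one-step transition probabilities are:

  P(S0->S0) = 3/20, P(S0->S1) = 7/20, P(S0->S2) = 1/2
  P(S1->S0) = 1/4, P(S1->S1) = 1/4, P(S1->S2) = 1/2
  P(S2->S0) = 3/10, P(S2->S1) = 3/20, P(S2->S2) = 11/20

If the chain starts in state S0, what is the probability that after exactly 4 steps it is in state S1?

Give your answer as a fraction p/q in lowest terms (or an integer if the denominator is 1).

Answer: 139/625

Derivation:
Computing P^4 by repeated multiplication:
P^1 =
  S0: [3/20, 7/20, 1/2]
  S1: [1/4, 1/4, 1/2]
  S2: [3/10, 3/20, 11/20]
P^2 =
  S0: [13/50, 43/200, 21/40]
  S1: [1/4, 9/40, 21/40]
  S2: [99/400, 9/40, 211/400]
P^3 =
  S0: [1001/4000, 447/2000, 421/800]
  S1: [201/800, 89/400, 421/800]
  S2: [2013/8000, 111/500, 4211/8000]
P^4 =
  S0: [20103/80000, 139/625, 8421/16000]
  S1: [4019/16000, 89/400, 8421/16000]
  S2: [8037/32000, 8901/40000, 84211/160000]

(P^4)[S0 -> S1] = 139/625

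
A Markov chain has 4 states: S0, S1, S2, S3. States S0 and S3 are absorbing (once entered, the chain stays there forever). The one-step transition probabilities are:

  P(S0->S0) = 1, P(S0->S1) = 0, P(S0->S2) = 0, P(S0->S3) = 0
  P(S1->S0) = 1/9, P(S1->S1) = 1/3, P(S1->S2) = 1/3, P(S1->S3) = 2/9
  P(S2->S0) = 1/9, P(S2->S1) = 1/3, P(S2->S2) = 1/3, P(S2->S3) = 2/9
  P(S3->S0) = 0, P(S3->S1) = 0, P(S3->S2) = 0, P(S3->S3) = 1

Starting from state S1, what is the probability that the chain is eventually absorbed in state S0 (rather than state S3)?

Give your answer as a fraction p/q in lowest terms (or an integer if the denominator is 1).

Let a_i = P(absorbed in S0 | start in state i).
Boundary conditions: a_S0 = 1, a_S3 = 0.
For each transient state i, a_i = sum_j P(i->j) * a_j:
  a_S1 = 1/9*a_S0 + 1/3*a_S1 + 1/3*a_S2 + 2/9*a_S3
  a_S2 = 1/9*a_S0 + 1/3*a_S1 + 1/3*a_S2 + 2/9*a_S3

Substituting a_S0 = 1 and a_S3 = 0, rearrange to (I - Q) a = r where r[i] = P(i -> S0):
  [2/3, -1/3] . (a_S1, a_S2) = 1/9
  [-1/3, 2/3] . (a_S1, a_S2) = 1/9

Solving yields:
  a_S1 = 1/3
  a_S2 = 1/3

Starting state is S1, so the absorption probability is a_S1 = 1/3.

Answer: 1/3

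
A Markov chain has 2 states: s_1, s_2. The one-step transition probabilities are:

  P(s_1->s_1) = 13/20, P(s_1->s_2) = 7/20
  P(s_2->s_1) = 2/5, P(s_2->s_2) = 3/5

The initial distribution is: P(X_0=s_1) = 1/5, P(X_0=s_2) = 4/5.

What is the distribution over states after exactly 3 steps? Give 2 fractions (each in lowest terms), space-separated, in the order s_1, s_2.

Answer: 169/320 151/320

Derivation:
Propagating the distribution step by step (d_{t+1} = d_t * P):
d_0 = (s_1=1/5, s_2=4/5)
  d_1[s_1] = 1/5*13/20 + 4/5*2/5 = 9/20
  d_1[s_2] = 1/5*7/20 + 4/5*3/5 = 11/20
d_1 = (s_1=9/20, s_2=11/20)
  d_2[s_1] = 9/20*13/20 + 11/20*2/5 = 41/80
  d_2[s_2] = 9/20*7/20 + 11/20*3/5 = 39/80
d_2 = (s_1=41/80, s_2=39/80)
  d_3[s_1] = 41/80*13/20 + 39/80*2/5 = 169/320
  d_3[s_2] = 41/80*7/20 + 39/80*3/5 = 151/320
d_3 = (s_1=169/320, s_2=151/320)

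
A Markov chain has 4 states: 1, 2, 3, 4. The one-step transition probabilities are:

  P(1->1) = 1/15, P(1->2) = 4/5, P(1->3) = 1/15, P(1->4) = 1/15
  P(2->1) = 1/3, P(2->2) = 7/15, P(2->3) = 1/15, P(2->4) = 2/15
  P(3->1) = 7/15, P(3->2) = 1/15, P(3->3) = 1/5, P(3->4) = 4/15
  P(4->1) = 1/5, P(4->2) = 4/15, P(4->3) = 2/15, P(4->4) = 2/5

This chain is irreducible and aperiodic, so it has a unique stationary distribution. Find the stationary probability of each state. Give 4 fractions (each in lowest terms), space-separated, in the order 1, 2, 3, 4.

The stationary distribution satisfies pi = pi * P, i.e.:
  pi_1 = 1/15*pi_1 + 1/3*pi_2 + 7/15*pi_3 + 1/5*pi_4
  pi_2 = 4/5*pi_1 + 7/15*pi_2 + 1/15*pi_3 + 4/15*pi_4
  pi_3 = 1/15*pi_1 + 1/15*pi_2 + 1/5*pi_3 + 2/15*pi_4
  pi_4 = 1/15*pi_1 + 2/15*pi_2 + 4/15*pi_3 + 2/5*pi_4
with normalization: pi_1 + pi_2 + pi_3 + pi_4 = 1.

Using the first 3 balance equations plus normalization, the linear system A*pi = b is:
  [-14/15, 1/3, 7/15, 1/5] . pi = 0
  [4/5, -8/15, 1/15, 4/15] . pi = 0
  [1/15, 1/15, -4/5, 2/15] . pi = 0
  [1, 1, 1, 1] . pi = 1

Solving yields:
  pi_1 = 15/59
  pi_2 = 85/177
  pi_3 = 16/177
  pi_4 = 31/177

Verification (pi * P):
  15/59*1/15 + 85/177*1/3 + 16/177*7/15 + 31/177*1/5 = 15/59 = pi_1  (ok)
  15/59*4/5 + 85/177*7/15 + 16/177*1/15 + 31/177*4/15 = 85/177 = pi_2  (ok)
  15/59*1/15 + 85/177*1/15 + 16/177*1/5 + 31/177*2/15 = 16/177 = pi_3  (ok)
  15/59*1/15 + 85/177*2/15 + 16/177*4/15 + 31/177*2/5 = 31/177 = pi_4  (ok)

Answer: 15/59 85/177 16/177 31/177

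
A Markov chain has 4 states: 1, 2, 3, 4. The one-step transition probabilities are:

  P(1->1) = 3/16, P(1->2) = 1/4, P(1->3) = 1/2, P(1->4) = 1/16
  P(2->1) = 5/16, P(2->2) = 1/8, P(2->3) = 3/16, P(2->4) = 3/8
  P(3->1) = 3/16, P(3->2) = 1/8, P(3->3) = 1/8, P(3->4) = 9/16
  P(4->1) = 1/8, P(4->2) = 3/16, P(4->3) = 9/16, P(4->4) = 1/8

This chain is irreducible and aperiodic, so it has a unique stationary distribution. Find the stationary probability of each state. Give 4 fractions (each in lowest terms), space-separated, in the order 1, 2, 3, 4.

Answer: 155/818 480/2863 1943/5726 869/2863

Derivation:
The stationary distribution satisfies pi = pi * P, i.e.:
  pi_1 = 3/16*pi_1 + 5/16*pi_2 + 3/16*pi_3 + 1/8*pi_4
  pi_2 = 1/4*pi_1 + 1/8*pi_2 + 1/8*pi_3 + 3/16*pi_4
  pi_3 = 1/2*pi_1 + 3/16*pi_2 + 1/8*pi_3 + 9/16*pi_4
  pi_4 = 1/16*pi_1 + 3/8*pi_2 + 9/16*pi_3 + 1/8*pi_4
with normalization: pi_1 + pi_2 + pi_3 + pi_4 = 1.

Using the first 3 balance equations plus normalization, the linear system A*pi = b is:
  [-13/16, 5/16, 3/16, 1/8] . pi = 0
  [1/4, -7/8, 1/8, 3/16] . pi = 0
  [1/2, 3/16, -7/8, 9/16] . pi = 0
  [1, 1, 1, 1] . pi = 1

Solving yields:
  pi_1 = 155/818
  pi_2 = 480/2863
  pi_3 = 1943/5726
  pi_4 = 869/2863

Verification (pi * P):
  155/818*3/16 + 480/2863*5/16 + 1943/5726*3/16 + 869/2863*1/8 = 155/818 = pi_1  (ok)
  155/818*1/4 + 480/2863*1/8 + 1943/5726*1/8 + 869/2863*3/16 = 480/2863 = pi_2  (ok)
  155/818*1/2 + 480/2863*3/16 + 1943/5726*1/8 + 869/2863*9/16 = 1943/5726 = pi_3  (ok)
  155/818*1/16 + 480/2863*3/8 + 1943/5726*9/16 + 869/2863*1/8 = 869/2863 = pi_4  (ok)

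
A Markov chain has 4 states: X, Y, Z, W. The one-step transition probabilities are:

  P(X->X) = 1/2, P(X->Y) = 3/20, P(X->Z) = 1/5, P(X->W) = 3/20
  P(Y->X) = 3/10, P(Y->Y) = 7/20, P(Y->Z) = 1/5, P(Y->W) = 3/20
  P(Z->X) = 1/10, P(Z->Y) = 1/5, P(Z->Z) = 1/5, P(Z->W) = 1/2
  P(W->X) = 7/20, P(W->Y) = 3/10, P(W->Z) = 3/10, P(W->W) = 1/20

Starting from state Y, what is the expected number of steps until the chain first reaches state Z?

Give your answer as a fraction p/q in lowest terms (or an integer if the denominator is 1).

Answer: 220/47

Derivation:
Let h_i = expected steps to first reach Z from state i.
Boundary: h_Z = 0.
First-step equations for the other states:
  h_X = 1 + 1/2*h_X + 3/20*h_Y + 1/5*h_Z + 3/20*h_W
  h_Y = 1 + 3/10*h_X + 7/20*h_Y + 1/5*h_Z + 3/20*h_W
  h_W = 1 + 7/20*h_X + 3/10*h_Y + 3/10*h_Z + 1/20*h_W

Substituting h_Z = 0 and rearranging gives the linear system (I - Q) h = 1:
  [1/2, -3/20, -3/20] . (h_X, h_Y, h_W) = 1
  [-3/10, 13/20, -3/20] . (h_X, h_Y, h_W) = 1
  [-7/20, -3/10, 19/20] . (h_X, h_Y, h_W) = 1

Solving yields:
  h_X = 220/47
  h_Y = 220/47
  h_W = 200/47

Starting state is Y, so the expected hitting time is h_Y = 220/47.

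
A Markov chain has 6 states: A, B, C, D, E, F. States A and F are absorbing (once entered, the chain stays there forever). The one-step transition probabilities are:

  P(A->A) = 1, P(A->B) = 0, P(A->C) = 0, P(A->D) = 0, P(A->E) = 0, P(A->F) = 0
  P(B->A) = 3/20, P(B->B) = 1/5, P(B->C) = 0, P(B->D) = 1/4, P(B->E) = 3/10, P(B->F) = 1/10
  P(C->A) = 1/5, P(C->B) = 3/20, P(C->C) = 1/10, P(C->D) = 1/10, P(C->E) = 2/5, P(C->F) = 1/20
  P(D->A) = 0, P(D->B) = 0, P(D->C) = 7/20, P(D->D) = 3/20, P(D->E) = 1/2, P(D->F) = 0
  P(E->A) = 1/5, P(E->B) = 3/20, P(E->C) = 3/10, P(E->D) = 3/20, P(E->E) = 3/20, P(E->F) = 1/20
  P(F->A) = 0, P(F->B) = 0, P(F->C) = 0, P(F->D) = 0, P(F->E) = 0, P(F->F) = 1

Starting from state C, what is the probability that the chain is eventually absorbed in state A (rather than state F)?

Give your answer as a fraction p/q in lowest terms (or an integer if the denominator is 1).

Answer: 73/95

Derivation:
Let a_i = P(absorbed in A | start in state i).
Boundary conditions: a_A = 1, a_F = 0.
For each transient state i, a_i = sum_j P(i->j) * a_j:
  a_B = 3/20*a_A + 1/5*a_B + 0*a_C + 1/4*a_D + 3/10*a_E + 1/10*a_F
  a_C = 1/5*a_A + 3/20*a_B + 1/10*a_C + 1/10*a_D + 2/5*a_E + 1/20*a_F
  a_D = 0*a_A + 0*a_B + 7/20*a_C + 3/20*a_D + 1/2*a_E + 0*a_F
  a_E = 1/5*a_A + 3/20*a_B + 3/10*a_C + 3/20*a_D + 3/20*a_E + 1/20*a_F

Substituting a_A = 1 and a_F = 0, rearrange to (I - Q) a = r where r[i] = P(i -> A):
  [4/5, 0, -1/4, -3/10] . (a_B, a_C, a_D, a_E) = 3/20
  [-3/20, 9/10, -1/10, -2/5] . (a_B, a_C, a_D, a_E) = 1/5
  [0, -7/20, 17/20, -1/2] . (a_B, a_C, a_D, a_E) = 0
  [-3/20, -3/10, -3/20, 17/20] . (a_B, a_C, a_D, a_E) = 1/5

Solving yields:
  a_B = 68/95
  a_C = 73/95
  a_D = 73/95
  a_E = 73/95

Starting state is C, so the absorption probability is a_C = 73/95.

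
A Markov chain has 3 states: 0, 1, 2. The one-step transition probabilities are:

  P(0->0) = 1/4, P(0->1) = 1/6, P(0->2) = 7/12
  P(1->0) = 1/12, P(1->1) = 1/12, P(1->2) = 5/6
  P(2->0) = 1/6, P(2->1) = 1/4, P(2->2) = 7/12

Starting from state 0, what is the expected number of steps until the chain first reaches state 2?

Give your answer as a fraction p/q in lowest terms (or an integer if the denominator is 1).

Answer: 156/97

Derivation:
Let h_i = expected steps to first reach 2 from state i.
Boundary: h_2 = 0.
First-step equations for the other states:
  h_0 = 1 + 1/4*h_0 + 1/6*h_1 + 7/12*h_2
  h_1 = 1 + 1/12*h_0 + 1/12*h_1 + 5/6*h_2

Substituting h_2 = 0 and rearranging gives the linear system (I - Q) h = 1:
  [3/4, -1/6] . (h_0, h_1) = 1
  [-1/12, 11/12] . (h_0, h_1) = 1

Solving yields:
  h_0 = 156/97
  h_1 = 120/97

Starting state is 0, so the expected hitting time is h_0 = 156/97.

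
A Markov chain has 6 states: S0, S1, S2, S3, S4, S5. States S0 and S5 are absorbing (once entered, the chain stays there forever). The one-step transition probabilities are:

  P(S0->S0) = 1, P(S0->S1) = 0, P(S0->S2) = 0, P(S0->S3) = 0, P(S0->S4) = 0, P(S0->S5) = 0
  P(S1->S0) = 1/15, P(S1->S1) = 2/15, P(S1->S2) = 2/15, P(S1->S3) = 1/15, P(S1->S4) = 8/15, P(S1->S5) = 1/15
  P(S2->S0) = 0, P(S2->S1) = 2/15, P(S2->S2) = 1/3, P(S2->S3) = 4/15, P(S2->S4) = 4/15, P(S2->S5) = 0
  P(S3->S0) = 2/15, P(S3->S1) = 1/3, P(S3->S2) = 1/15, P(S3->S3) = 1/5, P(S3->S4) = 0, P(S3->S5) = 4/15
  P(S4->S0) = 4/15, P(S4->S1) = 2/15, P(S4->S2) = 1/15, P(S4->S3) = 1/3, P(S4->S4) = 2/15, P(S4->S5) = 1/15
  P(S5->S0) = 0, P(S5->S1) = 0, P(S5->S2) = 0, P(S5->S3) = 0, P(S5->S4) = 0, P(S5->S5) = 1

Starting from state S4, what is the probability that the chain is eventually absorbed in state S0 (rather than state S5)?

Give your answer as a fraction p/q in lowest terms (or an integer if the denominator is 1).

Answer: 931/1529

Derivation:
Let a_i = P(absorbed in S0 | start in state i).
Boundary conditions: a_S0 = 1, a_S5 = 0.
For each transient state i, a_i = sum_j P(i->j) * a_j:
  a_S1 = 1/15*a_S0 + 2/15*a_S1 + 2/15*a_S2 + 1/15*a_S3 + 8/15*a_S4 + 1/15*a_S5
  a_S2 = 0*a_S0 + 2/15*a_S1 + 1/3*a_S2 + 4/15*a_S3 + 4/15*a_S4 + 0*a_S5
  a_S3 = 2/15*a_S0 + 1/3*a_S1 + 1/15*a_S2 + 1/5*a_S3 + 0*a_S4 + 4/15*a_S5
  a_S4 = 4/15*a_S0 + 2/15*a_S1 + 1/15*a_S2 + 1/3*a_S3 + 2/15*a_S4 + 1/15*a_S5

Substituting a_S0 = 1 and a_S5 = 0, rearrange to (I - Q) a = r where r[i] = P(i -> S0):
  [13/15, -2/15, -1/15, -8/15] . (a_S1, a_S2, a_S3, a_S4) = 1/15
  [-2/15, 2/3, -4/15, -4/15] . (a_S1, a_S2, a_S3, a_S4) = 0
  [-1/3, -1/15, 4/5, 0] . (a_S1, a_S2, a_S3, a_S4) = 2/15
  [-2/15, -1/15, -1/3, 13/15] . (a_S1, a_S2, a_S3, a_S4) = 4/15

Solving yields:
  a_S1 = 1739/3058
  a_S2 = 1641/3058
  a_S3 = 1371/3058
  a_S4 = 931/1529

Starting state is S4, so the absorption probability is a_S4 = 931/1529.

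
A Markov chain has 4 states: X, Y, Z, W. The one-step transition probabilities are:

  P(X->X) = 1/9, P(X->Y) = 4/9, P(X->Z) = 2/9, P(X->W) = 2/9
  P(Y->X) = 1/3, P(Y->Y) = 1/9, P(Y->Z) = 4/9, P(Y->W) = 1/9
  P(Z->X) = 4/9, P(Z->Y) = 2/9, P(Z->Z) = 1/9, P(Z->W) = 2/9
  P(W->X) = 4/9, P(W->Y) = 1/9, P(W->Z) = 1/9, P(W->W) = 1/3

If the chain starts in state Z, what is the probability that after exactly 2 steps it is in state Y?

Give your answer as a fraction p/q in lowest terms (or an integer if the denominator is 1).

Computing P^2 by repeated multiplication:
P^1 =
  X: [1/9, 4/9, 2/9, 2/9]
  Y: [1/3, 1/9, 4/9, 1/9]
  Z: [4/9, 2/9, 1/9, 2/9]
  W: [4/9, 1/9, 1/9, 1/3]
P^2 =
  X: [29/81, 14/81, 22/81, 16/81]
  Y: [26/81, 22/81, 5/27, 2/9]
  Z: [22/81, 22/81, 19/81, 2/9]
  W: [23/81, 22/81, 16/81, 20/81]

(P^2)[Z -> Y] = 22/81

Answer: 22/81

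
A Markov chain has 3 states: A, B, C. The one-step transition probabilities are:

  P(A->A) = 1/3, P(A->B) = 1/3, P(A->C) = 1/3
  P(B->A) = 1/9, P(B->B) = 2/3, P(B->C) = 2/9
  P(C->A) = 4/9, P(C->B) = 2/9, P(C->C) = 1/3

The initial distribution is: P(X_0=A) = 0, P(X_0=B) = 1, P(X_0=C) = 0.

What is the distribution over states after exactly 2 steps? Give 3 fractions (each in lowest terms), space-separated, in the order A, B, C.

Propagating the distribution step by step (d_{t+1} = d_t * P):
d_0 = (A=0, B=1, C=0)
  d_1[A] = 0*1/3 + 1*1/9 + 0*4/9 = 1/9
  d_1[B] = 0*1/3 + 1*2/3 + 0*2/9 = 2/3
  d_1[C] = 0*1/3 + 1*2/9 + 0*1/3 = 2/9
d_1 = (A=1/9, B=2/3, C=2/9)
  d_2[A] = 1/9*1/3 + 2/3*1/9 + 2/9*4/9 = 17/81
  d_2[B] = 1/9*1/3 + 2/3*2/3 + 2/9*2/9 = 43/81
  d_2[C] = 1/9*1/3 + 2/3*2/9 + 2/9*1/3 = 7/27
d_2 = (A=17/81, B=43/81, C=7/27)

Answer: 17/81 43/81 7/27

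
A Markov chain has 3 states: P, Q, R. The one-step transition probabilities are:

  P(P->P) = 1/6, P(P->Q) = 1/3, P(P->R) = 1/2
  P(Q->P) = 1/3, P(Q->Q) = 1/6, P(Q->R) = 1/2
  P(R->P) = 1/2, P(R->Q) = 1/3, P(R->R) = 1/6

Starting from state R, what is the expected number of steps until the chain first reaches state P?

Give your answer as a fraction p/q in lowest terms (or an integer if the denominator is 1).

Let h_i = expected steps to first reach P from state i.
Boundary: h_P = 0.
First-step equations for the other states:
  h_Q = 1 + 1/3*h_P + 1/6*h_Q + 1/2*h_R
  h_R = 1 + 1/2*h_P + 1/3*h_Q + 1/6*h_R

Substituting h_P = 0 and rearranging gives the linear system (I - Q) h = 1:
  [5/6, -1/2] . (h_Q, h_R) = 1
  [-1/3, 5/6] . (h_Q, h_R) = 1

Solving yields:
  h_Q = 48/19
  h_R = 42/19

Starting state is R, so the expected hitting time is h_R = 42/19.

Answer: 42/19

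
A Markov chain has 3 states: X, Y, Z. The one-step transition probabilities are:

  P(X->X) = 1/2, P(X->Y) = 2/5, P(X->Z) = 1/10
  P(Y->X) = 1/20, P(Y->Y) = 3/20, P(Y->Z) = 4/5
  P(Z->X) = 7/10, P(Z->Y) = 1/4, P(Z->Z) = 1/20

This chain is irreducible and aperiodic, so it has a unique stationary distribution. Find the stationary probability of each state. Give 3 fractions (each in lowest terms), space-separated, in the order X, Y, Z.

The stationary distribution satisfies pi = pi * P, i.e.:
  pi_X = 1/2*pi_X + 1/20*pi_Y + 7/10*pi_Z
  pi_Y = 2/5*pi_X + 3/20*pi_Y + 1/4*pi_Z
  pi_Z = 1/10*pi_X + 4/5*pi_Y + 1/20*pi_Z
with normalization: pi_X + pi_Y + pi_Z = 1.

Using the first 2 balance equations plus normalization, the linear system A*pi = b is:
  [-1/2, 1/20, 7/10] . pi = 0
  [2/5, -17/20, 1/4] . pi = 0
  [1, 1, 1] . pi = 1

Solving yields:
  pi_X = 3/7
  pi_Y = 2/7
  pi_Z = 2/7

Verification (pi * P):
  3/7*1/2 + 2/7*1/20 + 2/7*7/10 = 3/7 = pi_X  (ok)
  3/7*2/5 + 2/7*3/20 + 2/7*1/4 = 2/7 = pi_Y  (ok)
  3/7*1/10 + 2/7*4/5 + 2/7*1/20 = 2/7 = pi_Z  (ok)

Answer: 3/7 2/7 2/7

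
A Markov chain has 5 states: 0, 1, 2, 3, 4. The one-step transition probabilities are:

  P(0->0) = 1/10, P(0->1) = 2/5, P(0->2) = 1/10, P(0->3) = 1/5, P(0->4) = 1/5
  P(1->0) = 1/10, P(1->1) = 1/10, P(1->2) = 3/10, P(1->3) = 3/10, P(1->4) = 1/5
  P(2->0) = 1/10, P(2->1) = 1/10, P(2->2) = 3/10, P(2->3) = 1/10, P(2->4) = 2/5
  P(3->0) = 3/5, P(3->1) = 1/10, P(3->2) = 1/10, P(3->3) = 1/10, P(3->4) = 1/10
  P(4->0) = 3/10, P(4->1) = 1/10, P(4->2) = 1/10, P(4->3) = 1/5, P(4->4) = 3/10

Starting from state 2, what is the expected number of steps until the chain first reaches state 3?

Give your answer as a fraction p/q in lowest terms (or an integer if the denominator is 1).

Let h_i = expected steps to first reach 3 from state i.
Boundary: h_3 = 0.
First-step equations for the other states:
  h_0 = 1 + 1/10*h_0 + 2/5*h_1 + 1/10*h_2 + 1/5*h_3 + 1/5*h_4
  h_1 = 1 + 1/10*h_0 + 1/10*h_1 + 3/10*h_2 + 3/10*h_3 + 1/5*h_4
  h_2 = 1 + 1/10*h_0 + 1/10*h_1 + 3/10*h_2 + 1/10*h_3 + 2/5*h_4
  h_4 = 1 + 3/10*h_0 + 1/10*h_1 + 1/10*h_2 + 1/5*h_3 + 3/10*h_4

Substituting h_3 = 0 and rearranging gives the linear system (I - Q) h = 1:
  [9/10, -2/5, -1/10, -1/5] . (h_0, h_1, h_2, h_4) = 1
  [-1/10, 9/10, -3/10, -1/5] . (h_0, h_1, h_2, h_4) = 1
  [-1/10, -1/10, 7/10, -2/5] . (h_0, h_1, h_2, h_4) = 1
  [-3/10, -1/10, -1/10, 7/10] . (h_0, h_1, h_2, h_4) = 1

Solving yields:
  h_0 = 1670/339
  h_1 = 1580/339
  h_2 = 640/113
  h_4 = 1700/339

Starting state is 2, so the expected hitting time is h_2 = 640/113.

Answer: 640/113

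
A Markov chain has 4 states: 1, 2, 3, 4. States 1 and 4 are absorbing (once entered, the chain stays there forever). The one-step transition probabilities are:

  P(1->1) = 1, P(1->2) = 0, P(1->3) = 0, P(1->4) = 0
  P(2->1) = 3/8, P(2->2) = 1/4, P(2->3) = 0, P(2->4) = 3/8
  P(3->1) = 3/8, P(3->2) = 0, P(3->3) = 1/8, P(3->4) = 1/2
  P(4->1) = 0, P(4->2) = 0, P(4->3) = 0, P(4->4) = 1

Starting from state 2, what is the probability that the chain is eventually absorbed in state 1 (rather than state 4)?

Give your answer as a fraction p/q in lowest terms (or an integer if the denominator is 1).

Let a_i = P(absorbed in 1 | start in state i).
Boundary conditions: a_1 = 1, a_4 = 0.
For each transient state i, a_i = sum_j P(i->j) * a_j:
  a_2 = 3/8*a_1 + 1/4*a_2 + 0*a_3 + 3/8*a_4
  a_3 = 3/8*a_1 + 0*a_2 + 1/8*a_3 + 1/2*a_4

Substituting a_1 = 1 and a_4 = 0, rearrange to (I - Q) a = r where r[i] = P(i -> 1):
  [3/4, 0] . (a_2, a_3) = 3/8
  [0, 7/8] . (a_2, a_3) = 3/8

Solving yields:
  a_2 = 1/2
  a_3 = 3/7

Starting state is 2, so the absorption probability is a_2 = 1/2.

Answer: 1/2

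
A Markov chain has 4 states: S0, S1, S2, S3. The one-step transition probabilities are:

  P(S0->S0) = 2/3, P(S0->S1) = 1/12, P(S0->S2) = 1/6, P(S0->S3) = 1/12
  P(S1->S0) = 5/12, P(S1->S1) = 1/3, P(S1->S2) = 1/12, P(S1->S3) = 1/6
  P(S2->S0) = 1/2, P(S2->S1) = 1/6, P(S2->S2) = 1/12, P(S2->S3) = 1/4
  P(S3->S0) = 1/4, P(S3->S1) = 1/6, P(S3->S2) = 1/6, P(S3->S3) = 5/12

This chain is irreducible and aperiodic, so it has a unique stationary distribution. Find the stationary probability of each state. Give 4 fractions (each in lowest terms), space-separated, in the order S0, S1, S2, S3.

Answer: 496/933 137/933 133/933 167/933

Derivation:
The stationary distribution satisfies pi = pi * P, i.e.:
  pi_S0 = 2/3*pi_S0 + 5/12*pi_S1 + 1/2*pi_S2 + 1/4*pi_S3
  pi_S1 = 1/12*pi_S0 + 1/3*pi_S1 + 1/6*pi_S2 + 1/6*pi_S3
  pi_S2 = 1/6*pi_S0 + 1/12*pi_S1 + 1/12*pi_S2 + 1/6*pi_S3
  pi_S3 = 1/12*pi_S0 + 1/6*pi_S1 + 1/4*pi_S2 + 5/12*pi_S3
with normalization: pi_S0 + pi_S1 + pi_S2 + pi_S3 = 1.

Using the first 3 balance equations plus normalization, the linear system A*pi = b is:
  [-1/3, 5/12, 1/2, 1/4] . pi = 0
  [1/12, -2/3, 1/6, 1/6] . pi = 0
  [1/6, 1/12, -11/12, 1/6] . pi = 0
  [1, 1, 1, 1] . pi = 1

Solving yields:
  pi_S0 = 496/933
  pi_S1 = 137/933
  pi_S2 = 133/933
  pi_S3 = 167/933

Verification (pi * P):
  496/933*2/3 + 137/933*5/12 + 133/933*1/2 + 167/933*1/4 = 496/933 = pi_S0  (ok)
  496/933*1/12 + 137/933*1/3 + 133/933*1/6 + 167/933*1/6 = 137/933 = pi_S1  (ok)
  496/933*1/6 + 137/933*1/12 + 133/933*1/12 + 167/933*1/6 = 133/933 = pi_S2  (ok)
  496/933*1/12 + 137/933*1/6 + 133/933*1/4 + 167/933*5/12 = 167/933 = pi_S3  (ok)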